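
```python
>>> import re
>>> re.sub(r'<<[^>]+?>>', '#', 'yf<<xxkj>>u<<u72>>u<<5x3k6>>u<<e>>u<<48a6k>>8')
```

'yf#u#u#u#u#8'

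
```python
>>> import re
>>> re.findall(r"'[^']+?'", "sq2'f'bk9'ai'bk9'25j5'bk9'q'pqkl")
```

`findall` yields the raw match text (4 of them) because the pattern has no groups.

["'f'", "'ai'", "'25j5'", "'q'"]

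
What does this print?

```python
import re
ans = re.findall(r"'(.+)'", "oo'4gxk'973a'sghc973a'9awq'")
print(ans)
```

["4gxk'973a'sghc973a'9awq"]

Walking the string: at [2:27] match "'4gxk'973a'sghc973a'9awq'", group 1 = "4gxk'973a'sghc973a'9awq".
`findall` collects group 1 from the one match (1 total).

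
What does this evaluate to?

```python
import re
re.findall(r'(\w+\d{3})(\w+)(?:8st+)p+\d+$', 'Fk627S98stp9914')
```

Pattern: one or more of a word character, then exactly 3 of a digit (captured); then one or more of a word character (captured); then the literal '8s', then one or more of a literal 't' (non-capturing group); then one or more of a literal 'p', then one or more of a digit; then anchored at the end.
With 2 capturing groups, `findall` returns a 2-tuple per match.

[('Fk627', 'S9')]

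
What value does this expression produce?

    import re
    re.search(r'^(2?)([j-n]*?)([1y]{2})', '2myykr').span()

Pattern: anchored at the start of the string; then optionally a literal '2' (captured); then zero or more of a character in [j-n] (lazy) (captured); then exactly 2 of one of [1y] (captured).
`re.search` tries every starting position until one works.
The match spans [0:4] → '2myy'.
Captured: group 1 = '2', group 2 = 'm', group 3 = 'yy'.

(0, 4)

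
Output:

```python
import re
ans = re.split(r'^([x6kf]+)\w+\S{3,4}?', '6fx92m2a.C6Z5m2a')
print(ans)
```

The pattern matches anchored at the start of the string; then one or more of one of [x6kf] (captured); then one or more of a word character, then 3 to 4 of a non-whitespace character (lazy).
A `+?`/`*?`/`{m,n}?` starts at its minimum and grows only as far as needed for what follows to match.
Matches to split on: at [0:11] → '6fx92m2a.C6'.
With a capturing group present, the delimiter's captured portion is kept in the result list.

['', '6fx', 'Z5m2a']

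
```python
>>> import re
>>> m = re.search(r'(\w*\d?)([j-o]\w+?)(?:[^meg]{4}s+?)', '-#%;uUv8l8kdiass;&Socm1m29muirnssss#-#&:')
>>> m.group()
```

A non-greedy quantifier consumes as few characters as it can — just enough that the remainder of the pattern still matches from where it stops; whatever follows it matches normally.
The match spans [4:15] → 'uUv8l8kdias'.

'uUv8l8kdias'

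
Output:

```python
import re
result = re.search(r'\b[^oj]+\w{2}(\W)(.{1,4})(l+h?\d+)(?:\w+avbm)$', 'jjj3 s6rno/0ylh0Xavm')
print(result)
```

None

The pattern matches a word boundary (`\b`, zero-width); then one or more of any character except [oj]; then exactly 2 of a word character; then a non-word character (captured); then 1 to 4 of any character (captured); then one or more of a literal 'l', then optionally a literal 'h', then one or more of a digit (captured); then one or more of a word character, then the literal 'av', then the literal 'bm' (non-capturing group); then anchored at the end.
Unlike `match`, `search` isn't anchored — it looks for the pattern anywhere in the string.
Here the pattern never matches, so the call returns None.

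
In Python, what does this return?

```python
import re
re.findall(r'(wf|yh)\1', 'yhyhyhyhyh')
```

['yh', 'yh']

`\1` is not a pattern — it's the concrete string captured by group 1, re-applied verbatim.
One capturing group, so `findall` returns just the captured substring from each match — 2 in all.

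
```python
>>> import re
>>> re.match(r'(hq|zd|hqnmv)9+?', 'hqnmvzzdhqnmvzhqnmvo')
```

With `match`, the pattern is implicitly anchored at the beginning.
Here position 0 doesn't satisfy it, so the call returns None.

None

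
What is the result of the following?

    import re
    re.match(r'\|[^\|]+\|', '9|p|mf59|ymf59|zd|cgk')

`re.match` won't scan ahead — the pattern has to work from the very first character.
Here position 0 doesn't satisfy it, so the call returns None.

None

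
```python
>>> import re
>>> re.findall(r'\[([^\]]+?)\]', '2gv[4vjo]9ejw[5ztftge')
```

['4vjo']

Scanning left to right: at [3:9] match '[4vjo]', group 1 = '4vjo'.
Because there's exactly one group, `findall` drops the full match and keeps group 1 from the one hit.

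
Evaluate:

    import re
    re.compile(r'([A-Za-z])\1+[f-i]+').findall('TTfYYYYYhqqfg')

A backreference is literal: `\1` must see the identical characters the first group matched.
Scanning left to right: at [0:3] match 'TTf', group 1 = 'T'; at [3:9] match 'YYYYYh', group 1 = 'Y'; at [9:13] match 'qqfg', group 1 = 'q'.
One capturing group, so `findall` returns just the captured substring from each match — 3 in all.

['T', 'Y', 'q']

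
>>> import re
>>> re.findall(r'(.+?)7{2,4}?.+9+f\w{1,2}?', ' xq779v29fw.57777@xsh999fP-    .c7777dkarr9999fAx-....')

Because there's exactly one group, `findall` drops the full match and keeps group 1 from the one hit.

[' xq']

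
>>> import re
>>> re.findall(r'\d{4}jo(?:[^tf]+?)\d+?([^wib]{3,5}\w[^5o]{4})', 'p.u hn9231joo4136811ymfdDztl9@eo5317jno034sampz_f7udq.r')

This matches exactly 4 of a digit, then the literal 'jo'; then one or more of any character except [tf] (lazy) (non-capturing group); then one or more of a digit (lazy); then 3 to 5 of any character except [wib], then a word character, then exactly 4 of any character except [5o] (captured).
Because the quantifier is non-greedy, it stops expanding at the earliest point where the rest of the pattern can succeed.
Scanning left to right: at [6:24] match '9231joo4136811ymfd', group 1 = '136811ymfd'.
Because there's exactly one group, `findall` drops the full match and keeps group 1 from the one hit.

['136811ymfd']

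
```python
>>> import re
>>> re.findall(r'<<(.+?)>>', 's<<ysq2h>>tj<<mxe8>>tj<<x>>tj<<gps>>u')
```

The `?` after the quantifier makes it lazy — it takes as little as possible before letting the rest of the pattern try.
`findall` collects group 1 from each match (4 total).

['ysq2h', 'mxe8', 'x', 'gps']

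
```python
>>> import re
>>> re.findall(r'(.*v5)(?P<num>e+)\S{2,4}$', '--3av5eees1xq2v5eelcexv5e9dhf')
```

Pattern: zero or more of any character, then the literal 'v5' (captured); then one or more of a literal 'e' (captured as 'num'); then 2 to 4 of a non-whitespace character; then anchored at the end.
Multiple groups make `findall` return tuples — one 2-tuple for the one match.

[('--3av5eees1xq2v5eelcexv5', 'e')]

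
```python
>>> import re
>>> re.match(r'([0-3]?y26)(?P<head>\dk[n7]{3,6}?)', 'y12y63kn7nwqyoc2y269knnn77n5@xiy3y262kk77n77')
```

None

`re.match` only tries the pattern at the start of the string.
Here the string doesn't start with a match, so the call returns None.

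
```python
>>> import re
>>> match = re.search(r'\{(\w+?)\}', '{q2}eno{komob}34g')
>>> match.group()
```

'{q2}'

`re.search` tries every starting position until one works.
The match spans [0:4] → '{q2}'.
Captured: group 1 = 'q2'.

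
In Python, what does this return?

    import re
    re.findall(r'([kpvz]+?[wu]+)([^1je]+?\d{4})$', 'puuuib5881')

The pattern matches one or more of one of [kpvz] (lazy), then one or more of one of [wu] (captured); then one or more of any character except [1je] (lazy), then exactly 4 of a digit (captured); then anchored at the end.
Walking the string: at [0:10] match 'puuuib5881', groups = ('puuu', 'ib5881').
2 groups means the one result is a tuple of 2 captured strings — 1 here.

[('puuu', 'ib5881')]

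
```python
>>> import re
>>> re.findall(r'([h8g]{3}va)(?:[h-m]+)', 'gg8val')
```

This matches exactly 3 of one of [h8g], then the literal 'va' (captured); then one or more of a character in [h-m] (non-capturing group).
Matches: at [0:6] match 'gg8val', group 1 = 'gg8va'.
Because there's exactly one group, `findall` drops the full match and keeps group 1 from the one hit.

['gg8va']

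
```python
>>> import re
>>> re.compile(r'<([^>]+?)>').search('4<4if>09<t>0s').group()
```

`re.search` scans for the first position where the pattern succeeds.
The match spans [1:6] → '<4if>'.
Captured: group 1 = '4if'.

'<4if>'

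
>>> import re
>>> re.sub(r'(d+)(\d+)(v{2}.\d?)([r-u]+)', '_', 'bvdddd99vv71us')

Pattern: one or more of a literal 'd' (captured); then one or more of a digit (captured); then exactly 2 of a literal 'v', then any character, then optionally a digit (captured); then one or more of a character in [r-u] (captured).
Matches: at [2:14] → 'dddd99vv71us'.
Every occurrence is swapped for '_'.

'bv_'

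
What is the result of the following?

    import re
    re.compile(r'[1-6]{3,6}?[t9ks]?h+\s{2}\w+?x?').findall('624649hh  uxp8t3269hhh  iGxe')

['624649hh  ux', '3269hhh  i']

A non-greedy quantifier consumes as few characters as it can — just enough that the remainder of the pattern still matches from where it stops; whatever follows it matches normally.
With no groups in the pattern, `findall` gives back each whole match — 2 here.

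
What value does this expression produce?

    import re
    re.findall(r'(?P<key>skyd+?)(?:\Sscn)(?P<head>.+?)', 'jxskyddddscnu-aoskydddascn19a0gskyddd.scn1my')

[('skyddd', 'u'), ('skyddd', '1'), ('skyddd', '1')]

Because the quantifier is non-greedy, it stops expanding at the earliest point where the rest of the pattern can succeed.
Multiple groups make `findall` return tuples — one 2-tuple for each match.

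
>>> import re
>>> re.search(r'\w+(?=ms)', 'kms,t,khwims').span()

(0, 1)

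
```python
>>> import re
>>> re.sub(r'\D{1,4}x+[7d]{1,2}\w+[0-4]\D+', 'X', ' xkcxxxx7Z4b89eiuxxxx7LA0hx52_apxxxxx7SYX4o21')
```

'X21'

`sub` substitutes 'X' at each match site.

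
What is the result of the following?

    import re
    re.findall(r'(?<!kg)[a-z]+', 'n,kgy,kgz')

Because the assertion is negative and zero-width, positions next to the forbidden text are skipped.
Walking the string: at [0:1] → 'n'; at [2:5] → 'kgy'; at [6:9] → 'kgz'.
No capturing groups, so `findall` returns the 3 full match strings.

['n', 'kgy', 'kgz']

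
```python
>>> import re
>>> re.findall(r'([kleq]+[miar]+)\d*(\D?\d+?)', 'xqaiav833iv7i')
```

[('qaia', 'v8')]

The pattern matches one or more of one of [kleq], then one or more of one of [miar] (captured); then zero or more of a digit; then optionally a non-digit, then one or more of a digit (lazy) (captured).
Lazy quantifiers expand one character at a time until the remainder of the pattern can match.
Scanning left to right: at [1:7] match 'qaiav8', groups = ('qaia', 'v8').
With 2 capturing groups, `findall` returns a 2-tuple per match.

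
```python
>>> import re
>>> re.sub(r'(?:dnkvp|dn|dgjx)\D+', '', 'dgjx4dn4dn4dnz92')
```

'dgjx4dn4dn492'

`sub` substitutes '' at each match site.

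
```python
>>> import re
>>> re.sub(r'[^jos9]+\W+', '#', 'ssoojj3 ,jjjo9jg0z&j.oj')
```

Pattern: one or more of any character except [jos9]; then one or more of a non-word character.
Matches: at [6:9] → '3 ,'; at [15:19] → 'g0z&'.
Each match is replaced by '#'.

'ssoojj#jjjo9j#j.oj'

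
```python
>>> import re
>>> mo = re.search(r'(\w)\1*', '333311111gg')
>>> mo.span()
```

(0, 4)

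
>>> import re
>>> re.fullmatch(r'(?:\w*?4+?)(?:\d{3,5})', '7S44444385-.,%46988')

None

This matches zero or more of a word character (lazy), then one or more of the literal '4' (lazy) (non-capturing group); then 3 to 5 of a digit (non-capturing group).
`re.fullmatch` requires the pattern to consume the entire string.
Here the pattern can't cover the whole string, so the call returns None.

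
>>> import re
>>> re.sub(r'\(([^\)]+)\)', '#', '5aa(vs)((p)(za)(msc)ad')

Each match is replaced by '#'.

'5aa####ad'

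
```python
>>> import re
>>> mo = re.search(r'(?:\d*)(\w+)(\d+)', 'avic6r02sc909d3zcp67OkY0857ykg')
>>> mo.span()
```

Pattern: zero or more of a digit (non-capturing group); then one or more of a word character (captured); then one or more of a digit (captured).
`re.search` tries every starting position until one works.
The match spans [0:27] → 'avic6r02sc909d3zcp67OkY0857'.
Captured: group 1 = 'avic6r02sc909d3zcp67OkY085', group 2 = '7'.

(0, 27)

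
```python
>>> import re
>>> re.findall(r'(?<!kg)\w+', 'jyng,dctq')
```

The negative lookaround is zero-width — it rules out positions where the adjacent text would match, without consuming anything.
`findall` yields the raw match text (2 of them) because the pattern has no groups.

['jyng', 'dctq']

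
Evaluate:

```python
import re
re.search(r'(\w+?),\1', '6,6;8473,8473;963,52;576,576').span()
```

(0, 3)

The backreference `\1` re-matches whatever the first group consumed, character for character.
`re.search` scans for the first position where the pattern succeeds.
The match spans [0:3] → '6,6'.
Captured: group 1 = '6'.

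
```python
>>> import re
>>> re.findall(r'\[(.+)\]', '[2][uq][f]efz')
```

With a single group, `findall` returns only what that group captured — 1 item.

['2][uq][f']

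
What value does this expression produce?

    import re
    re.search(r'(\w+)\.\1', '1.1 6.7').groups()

('1',)

`\1` is not a pattern — it's the concrete string captured by group 1, re-applied verbatim.
Unlike `match`, `search` isn't anchored — it looks for the pattern anywhere in the string.
The match spans [0:3] → '1.1'.
Captured: group 1 = '1'.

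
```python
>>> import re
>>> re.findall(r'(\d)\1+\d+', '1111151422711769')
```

['1']

A backreference is literal: `\1` must see the identical characters the first group matched.
Walking the string: at [0:16] match '1111151422711769', group 1 = '1'.
`findall` collects group 1 from the one match (1 total).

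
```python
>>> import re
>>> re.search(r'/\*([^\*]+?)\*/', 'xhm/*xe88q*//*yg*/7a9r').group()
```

`re.search` scans for the first position where the pattern succeeds.
The match spans [3:12] → '/*xe88q*/'.
Captured: group 1 = 'xe88q'.

'/*xe88q*/'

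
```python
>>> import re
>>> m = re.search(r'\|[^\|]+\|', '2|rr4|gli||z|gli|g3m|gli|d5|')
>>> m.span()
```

The match spans [1:6] → '|rr4|'.

(1, 6)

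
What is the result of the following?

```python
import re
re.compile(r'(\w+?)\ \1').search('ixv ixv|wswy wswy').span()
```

(0, 7)

`\1` has to match the exact text group 1 already captured.
The match spans [0:7] → 'ixv ixv'.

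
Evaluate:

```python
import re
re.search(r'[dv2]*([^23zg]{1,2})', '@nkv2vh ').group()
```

The pattern matches zero or more of one of [dv2]; then 1 to 2 of any character except [23zg] (captured).
`search` walks the string left to right and returns the first match it finds.
The match spans [0:2] → '@n'.
Captured: group 1 = '@n'.

'@n'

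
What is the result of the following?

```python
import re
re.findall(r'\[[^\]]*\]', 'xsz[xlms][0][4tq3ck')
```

['[xlms]', '[0]']

With no groups in the pattern, `findall` gives back each whole match — 2 here.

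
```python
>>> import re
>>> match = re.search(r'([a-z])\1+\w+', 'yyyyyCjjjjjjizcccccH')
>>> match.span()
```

(0, 20)

The backreference `\1` re-matches whatever the first group consumed, character for character.
The match spans [0:20] → 'yyyyyCjjjjjjizcccccH'.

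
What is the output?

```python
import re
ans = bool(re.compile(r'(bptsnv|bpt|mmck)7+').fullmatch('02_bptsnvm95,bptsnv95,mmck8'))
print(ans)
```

False

`fullmatch` succeeds only if the pattern covers the string from start to end.
Here the string isn't matched end-to-end, so the call returns None, and `bool(None)` is False.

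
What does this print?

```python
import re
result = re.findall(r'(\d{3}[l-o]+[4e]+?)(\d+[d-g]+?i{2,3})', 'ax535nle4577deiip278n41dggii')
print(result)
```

This matches exactly 3 of a digit, then one or more of a character in [l-o], then one or more of one of [4e] (lazy) (captured); then one or more of a digit, then one or more of a character in [d-g] (lazy), then 2 to 3 of the literal 'i' (captured).
A `+?`/`*?`/`{m,n}?` starts at its minimum and grows only as far as needed for what follows to match.
Matches: at [2:16] match '535nle4577deii', groups = ('535nle', '4577deii'); at [17:28] match '278n41dggii', groups = ('278n4', '1dggii').
Multiple groups make `findall` return tuples — one 2-tuple for each match.

[('535nle', '4577deii'), ('278n4', '1dggii')]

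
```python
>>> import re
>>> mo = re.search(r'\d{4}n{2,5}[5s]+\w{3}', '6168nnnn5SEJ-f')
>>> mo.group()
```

'6168nnnn5SEJ'

The pattern matches exactly 4 of a digit, then 2 to 5 of the literal 'n'; then one or more of one of [5s], then exactly 3 of a word character.
Unlike `match`, `search` isn't anchored — it looks for the pattern anywhere in the string.
The match spans [0:12] → '6168nnnn5SEJ'.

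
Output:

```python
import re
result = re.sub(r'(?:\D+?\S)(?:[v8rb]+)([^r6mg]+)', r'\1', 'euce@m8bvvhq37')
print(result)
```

hq37

The pattern matches one or more of a non-digit (lazy), then a non-whitespace character (non-capturing group); then one or more of one of [v8rb] (non-capturing group); then one or more of any character except [r6mg] (captured).
Matches: at [0:14] → 'euce@m8bvvhq37'.
Each match is replaced using the text its own group 1 captured.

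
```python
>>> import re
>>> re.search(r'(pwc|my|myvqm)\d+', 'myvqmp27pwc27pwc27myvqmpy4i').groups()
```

The match spans [8:13] → 'pwc27'.
Captured: group 1 = 'pwc'.

('pwc',)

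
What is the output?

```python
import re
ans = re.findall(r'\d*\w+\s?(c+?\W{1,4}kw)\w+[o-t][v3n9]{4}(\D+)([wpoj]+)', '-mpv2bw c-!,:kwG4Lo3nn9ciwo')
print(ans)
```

[('c-!,:kw', 'ciw', 'o')]

Pattern: zero or more of a digit, then one or more of a word character, then optionally whitespace; then one or more of the literal 'c' (lazy), then 1 to 4 of a non-word character, then the literal 'kw' (captured); then one or more of a word character, then a character in [o-t], then exactly 4 of one of [v3n9]; then one or more of a non-digit (captured); then one or more of one of [wpoj] (captured).
Walking the string: at [1:27] match 'mpv2bw c-!,:kwG4Lo3nn9ciwo', groups = ('c-!,:kw', 'ciw', 'o').
`findall` packs the 3 group values into a tuple for every match.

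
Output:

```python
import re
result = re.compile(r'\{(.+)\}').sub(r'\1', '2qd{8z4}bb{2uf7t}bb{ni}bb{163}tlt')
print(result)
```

2qd8z4}bb{2uf7t}bb{ni}bb{163tlt

Matches: at [3:30] → '{8z4}bb{2uf7t}bb{ni}bb{163}'.
The replacement refers to a captured group, so each match is rewritten using its own captured text.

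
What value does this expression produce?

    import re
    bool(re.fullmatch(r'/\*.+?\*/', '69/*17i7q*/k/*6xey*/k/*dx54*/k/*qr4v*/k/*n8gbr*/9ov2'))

`re.fullmatch` requires the pattern to consume the entire string.
Here the string isn't matched end-to-end, so the call returns None, and `bool(None)` is False.

False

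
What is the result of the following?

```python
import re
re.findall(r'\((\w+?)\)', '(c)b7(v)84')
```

['c', 'v']

Scanning left to right: at [0:3] match '(c)', group 1 = 'c'; at [5:8] match '(v)', group 1 = 'v'.
With a single group, `findall` returns only what that group captured — 2 items.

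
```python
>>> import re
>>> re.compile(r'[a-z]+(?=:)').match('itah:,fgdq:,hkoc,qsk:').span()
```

(0, 4)

The `(?=…)`/`(?<=…)` assertion just peeks at neighbouring text; it doesn't advance the match position.
`re.match` only tries the pattern at the start of the string.
The match spans [0:4] → 'itah'.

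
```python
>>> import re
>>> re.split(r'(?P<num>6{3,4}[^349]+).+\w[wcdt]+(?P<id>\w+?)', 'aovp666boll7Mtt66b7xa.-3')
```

Pattern: 3 to 4 of the literal '6', then one or more of any character except [349] (captured as 'num'); then one or more of any character, then a word character, then one or more of one of [wcdt]; then one or more of a word character (lazy) (captured as 'id').
Because the quantifier is non-greedy, it stops expanding at the earliest point where the rest of the pattern can succeed.
Matches to split on: at [4:16] → '666boll7Mtt6'.
The group in the pattern means `split` returns the separators' captures alongside the pieces.

['aovp', '666boll7', '6', '6b7xa.-3']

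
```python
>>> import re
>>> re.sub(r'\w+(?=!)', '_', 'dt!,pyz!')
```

'_!,_!'

Lookahead/lookbehind check context without consuming it, so the matched span excludes the asserted characters.
Matches: at [0:2] → 'dt'; at [4:7] → 'pyz'.
Every occurrence is swapped for '_'.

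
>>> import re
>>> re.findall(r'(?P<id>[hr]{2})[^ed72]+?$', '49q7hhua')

['hh']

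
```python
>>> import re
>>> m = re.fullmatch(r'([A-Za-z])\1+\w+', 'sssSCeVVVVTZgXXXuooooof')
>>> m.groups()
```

('s',)

The match spans [0:23] → 'sssSCeVVVVTZgXXXuooooof'.
Captured: group 1 = 's'.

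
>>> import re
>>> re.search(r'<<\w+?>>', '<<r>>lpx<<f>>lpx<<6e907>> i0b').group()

`re.search` tries every starting position until one works.
The match spans [0:5] → '<<r>>'.

'<<r>>'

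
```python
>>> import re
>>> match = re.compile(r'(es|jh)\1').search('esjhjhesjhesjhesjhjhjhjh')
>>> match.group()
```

'jhjh'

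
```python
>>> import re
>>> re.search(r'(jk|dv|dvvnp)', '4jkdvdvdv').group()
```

'jk'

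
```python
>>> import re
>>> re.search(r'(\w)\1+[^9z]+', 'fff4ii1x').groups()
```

The match spans [0:8] → 'fff4ii1x'.
Captured: group 1 = 'f'.

('f',)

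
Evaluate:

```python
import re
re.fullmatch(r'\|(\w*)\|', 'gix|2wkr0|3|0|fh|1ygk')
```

None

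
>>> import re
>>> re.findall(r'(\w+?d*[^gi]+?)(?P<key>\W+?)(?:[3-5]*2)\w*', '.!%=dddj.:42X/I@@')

[('dddj', '.:')]

Lazy quantifiers expand one character at a time until the remainder of the pattern can match.
`findall` packs the 2 group values into a tuple for every match.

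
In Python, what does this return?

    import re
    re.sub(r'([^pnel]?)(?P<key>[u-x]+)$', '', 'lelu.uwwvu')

'lelu'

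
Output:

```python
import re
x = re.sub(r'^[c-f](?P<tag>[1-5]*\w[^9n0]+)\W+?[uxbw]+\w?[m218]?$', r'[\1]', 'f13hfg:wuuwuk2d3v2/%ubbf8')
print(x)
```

[13hfg:wuuwuk2d3v2/]

This matches anchored at the start of the string; then a character in [c-f]; then zero or more of a character in [1-5], then a word character, then one or more of any character except [9n0] (captured as 'tag'); then one or more of a non-word character (lazy), then one or more of one of [uxbw], then optionally a word character; then optionally one of [m218]; then anchored at the end.
The replacement refers to a captured group, so each match is rewritten using its own captured text.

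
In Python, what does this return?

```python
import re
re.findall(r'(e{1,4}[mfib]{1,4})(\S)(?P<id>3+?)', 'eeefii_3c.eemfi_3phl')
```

The pattern matches 1 to 4 of the literal 'e', then 1 to 4 of one of [mfib] (captured); then a non-whitespace character (captured); then one or more of a literal '3' (lazy) (captured as 'id').
Walking the string: at [0:8] match 'eeefii_3', groups = ('eeefii', '_', '3'); at [10:17] match 'eemfi_3', groups = ('eemfi', '_', '3').
`findall` packs the 3 group values into a tuple for every match.

[('eeefii', '_', '3'), ('eemfi', '_', '3')]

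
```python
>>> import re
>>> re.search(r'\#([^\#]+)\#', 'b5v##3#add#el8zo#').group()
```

`re.search` scans for the first position where the pattern succeeds.
The match spans [4:7] → '#3#'.
Captured: group 1 = '3'.

'#3#'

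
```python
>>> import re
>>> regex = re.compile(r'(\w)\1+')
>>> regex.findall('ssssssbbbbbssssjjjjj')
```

`\1` has to match the exact text group 1 already captured.
With a single group, `findall` returns only what that group captured — 4 items.

['s', 'b', 's', 'j']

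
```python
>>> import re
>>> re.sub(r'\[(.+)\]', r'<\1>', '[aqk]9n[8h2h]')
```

'<aqk]9n[8h2h>'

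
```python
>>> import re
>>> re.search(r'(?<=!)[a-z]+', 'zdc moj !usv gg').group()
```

The lookaround is zero-width — it requires the adjacent text to match without consuming it, so the asserted text isn't part of the match.
`re.search` tries every starting position until one works.
The match spans [9:12] → 'usv'.

'usv'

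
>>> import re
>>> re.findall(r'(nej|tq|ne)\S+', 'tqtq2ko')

Because there's exactly one group, `findall` drops the full match and keeps group 1 from the one hit.

['tq']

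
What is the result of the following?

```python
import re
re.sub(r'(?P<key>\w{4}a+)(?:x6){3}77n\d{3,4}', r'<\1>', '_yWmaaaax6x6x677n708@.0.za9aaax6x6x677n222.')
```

'<_yWmaaaa>@.0.<za9aaa>.'

This matches exactly 4 of a word character, then one or more of the literal 'a' (captured as 'key'); then the literal 'x6' repeated 3 times, then the literal '77n', then 3 to 4 of a digit.
Matches: at [0:20] → '_yWmaaaax6x6x677n708'; at [24:42] → 'za9aaax6x6x677n222'.
`\1` in the replacement pulls in group 1's text for each match.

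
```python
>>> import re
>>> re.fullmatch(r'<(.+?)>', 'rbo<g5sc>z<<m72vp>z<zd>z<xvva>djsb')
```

None

`re.fullmatch` is like wrapping the pattern in `^…$` (in single-line mode).
Here the pattern can't cover the whole string, so the call returns None.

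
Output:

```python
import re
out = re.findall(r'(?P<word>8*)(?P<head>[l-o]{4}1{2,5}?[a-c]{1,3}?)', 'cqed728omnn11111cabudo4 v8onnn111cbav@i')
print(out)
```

[('8', 'omnn11111c'), ('8', 'onnn111c')]

This matches zero or more of a literal '8' (captured as 'word'); then exactly 4 of a character in [l-o], then 2 to 5 of the literal '1' (lazy), then 1 to 3 of a character in [a-c] (lazy) (captured as 'head').
Because the quantifier is non-greedy, it stops expanding at the earliest point where the rest of the pattern can succeed.
Walking the string: at [6:17] match '8omnn11111c', groups = ('8', 'omnn11111c'); at [25:34] match '8onnn111c', groups = ('8', 'onnn111c').
Multiple groups make `findall` return tuples — one 2-tuple for each match.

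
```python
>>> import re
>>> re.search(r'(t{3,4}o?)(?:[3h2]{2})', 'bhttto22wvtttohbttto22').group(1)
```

This matches 3 to 4 of a literal 't', then optionally the literal 'o' (captured); then exactly 2 of one of [3h2] (non-capturing group).
`re.search` tries every starting position until one works.
The match spans [2:8] → 'ttto22'.
Captured: group 1 = 'ttto'.

'ttto'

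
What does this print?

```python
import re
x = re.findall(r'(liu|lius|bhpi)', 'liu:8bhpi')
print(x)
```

Because there's exactly one group, `findall` drops the full match and keeps group 1 from each hit.

['liu', 'bhpi']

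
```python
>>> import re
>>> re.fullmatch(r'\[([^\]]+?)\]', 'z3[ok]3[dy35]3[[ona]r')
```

None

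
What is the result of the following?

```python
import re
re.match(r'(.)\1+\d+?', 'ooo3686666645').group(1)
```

'o'

The match spans [0:4] → 'ooo3'.
Captured: group 1 = 'o'.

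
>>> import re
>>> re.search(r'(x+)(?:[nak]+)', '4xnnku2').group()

'xnnk'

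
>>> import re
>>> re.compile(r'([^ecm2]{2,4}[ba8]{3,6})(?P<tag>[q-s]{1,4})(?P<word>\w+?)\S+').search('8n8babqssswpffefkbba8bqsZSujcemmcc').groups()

The pattern matches 2 to 4 of any character except [ecm2], then 3 to 6 of one of [ba8] (captured); then 1 to 4 of a character in [q-s] (captured as 'tag'); then one or more of a word character (lazy) (captured as 'word'); then one or more of a non-whitespace character.
`re.search` scans for the first position where the pattern succeeds.
The match spans [0:34] → '8n8babqssswpffefkbba8bqsZSujcemmcc'.
Captured: group 1 = '8n8bab', group 2 = 'qsss', group 3 = 'w'.

('8n8bab', 'qsss', 'w')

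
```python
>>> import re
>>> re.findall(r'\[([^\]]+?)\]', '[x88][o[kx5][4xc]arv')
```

`findall` collects group 1 from each match (3 total).

['x88', 'o[kx5', '4xc']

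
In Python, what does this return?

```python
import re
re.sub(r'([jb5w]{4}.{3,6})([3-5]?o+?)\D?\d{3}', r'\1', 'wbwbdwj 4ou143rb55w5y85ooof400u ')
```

This matches exactly 4 of one of [jb5w], then 3 to 6 of any character (captured); then optionally a character in [3-5], then one or more of the literal 'o' (lazy) (captured); then optionally a non-digit, then exactly 3 of a digit.
`\1` in the replacement pulls in group 1's text for each match.

'wbwbdwj 4rb55w5y85oou '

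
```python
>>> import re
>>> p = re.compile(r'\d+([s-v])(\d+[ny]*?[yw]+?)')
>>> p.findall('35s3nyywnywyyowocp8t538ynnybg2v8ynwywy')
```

Pattern: one or more of a digit; then a character in [s-v] (captured); then one or more of a digit, then zero or more of one of [ny] (lazy), then one or more of one of [yw] (lazy) (captured).
A `+?`/`*?`/`{m,n}?` starts at its minimum and grows only as far as needed for what follows to match.
Walking the string: at [0:6] match '35s3ny', groups = ('s', '3ny'); at [18:24] match '8t538y', groups = ('t', '538y'); at [29:33] match '2v8y', groups = ('v', '8y').
With 2 capturing groups, `findall` returns a 2-tuple per match.

[('s', '3ny'), ('t', '538y'), ('v', '8y')]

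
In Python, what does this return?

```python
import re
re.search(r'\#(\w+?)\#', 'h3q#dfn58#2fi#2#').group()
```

Unlike `match`, `search` isn't anchored — it looks for the pattern anywhere in the string.
The match spans [3:10] → '#dfn58#'.
Captured: group 1 = 'dfn58'.

'#dfn58#'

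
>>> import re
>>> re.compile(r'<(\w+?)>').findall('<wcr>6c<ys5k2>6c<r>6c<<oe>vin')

One capturing group, so `findall` returns just the captured substring from each match — 4 in all.

['wcr', 'ys5k2', 'r', 'oe']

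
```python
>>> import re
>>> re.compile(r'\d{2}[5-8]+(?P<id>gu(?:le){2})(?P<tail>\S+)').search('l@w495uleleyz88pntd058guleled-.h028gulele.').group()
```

'058guleled-.h028gulele.'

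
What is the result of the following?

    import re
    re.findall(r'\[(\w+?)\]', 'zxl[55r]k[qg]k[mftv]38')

['55r', 'qg', 'mftv']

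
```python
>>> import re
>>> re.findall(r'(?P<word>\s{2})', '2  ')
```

['  ']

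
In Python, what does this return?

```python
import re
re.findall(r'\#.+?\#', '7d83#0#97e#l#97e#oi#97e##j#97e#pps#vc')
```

A `+?`/`*?`/`{m,n}?` starts at its minimum and grows only as far as needed for what follows to match.
Walking the string: at [4:7] → '#0#'; at [10:13] → '#l#'; at [16:20] → '#oi#'; at [23:27] → '##j#'; at [30:35] → '#pps#'.
`findall` yields the raw match text (5 of them) because the pattern has no groups.

['#0#', '#l#', '#oi#', '##j#', '#pps#']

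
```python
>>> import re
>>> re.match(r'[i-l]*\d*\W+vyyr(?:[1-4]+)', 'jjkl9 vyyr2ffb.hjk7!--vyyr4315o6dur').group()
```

The pattern matches zero or more of a character in [i-l], then zero or more of a digit; then one or more of a non-word character, then the literal 'vy', then the literal 'yr'; then one or more of a character in [1-4] (non-capturing group).
With `match`, the pattern is implicitly anchored at the beginning.
The match spans [0:11] → 'jjkl9 vyyr2'.

'jjkl9 vyyr2'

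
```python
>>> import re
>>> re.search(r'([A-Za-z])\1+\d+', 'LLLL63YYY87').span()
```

(0, 6)

`\1` is not a pattern — it's the concrete string captured by group 1, re-applied verbatim.
`search` walks the string left to right and returns the first match it finds.
The match spans [0:6] → 'LLLL63'.
Captured: group 1 = 'L'.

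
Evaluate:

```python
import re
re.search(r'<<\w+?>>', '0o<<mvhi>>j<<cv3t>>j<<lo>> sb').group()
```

`re.search` tries every starting position until one works.
The match spans [2:10] → '<<mvhi>>'.

'<<mvhi>>'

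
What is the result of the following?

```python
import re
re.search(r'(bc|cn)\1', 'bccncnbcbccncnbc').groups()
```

('cn',)

The backreference `\1` re-matches whatever the first group consumed, character for character.
`re.search` scans for the first position where the pattern succeeds.
The match spans [2:6] → 'cncn'.
Captured: group 1 = 'cn'.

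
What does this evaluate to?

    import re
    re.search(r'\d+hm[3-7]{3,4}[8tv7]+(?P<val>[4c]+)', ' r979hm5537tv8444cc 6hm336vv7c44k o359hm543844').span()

(2, 19)

The match spans [2:19] → '979hm5537tv8444cc'.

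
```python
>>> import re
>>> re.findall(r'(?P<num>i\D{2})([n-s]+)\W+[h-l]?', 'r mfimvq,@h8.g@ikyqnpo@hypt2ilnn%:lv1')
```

Pattern: a literal 'i', then exactly 2 of a non-digit (captured as 'num'); then one or more of a character in [n-s] (captured); then one or more of a non-word character, then optionally a character in [h-l].
Walking the string: at [4:11] match 'imvq,@h', groups = ('imv', 'q'); at [15:24] match 'ikyqnpo@h', groups = ('iky', 'qnpo'); at [28:35] match 'ilnn%:l', groups = ('iln', 'n').
`findall` packs the 2 group values into a tuple for every match.

[('imv', 'q'), ('iky', 'qnpo'), ('iln', 'n')]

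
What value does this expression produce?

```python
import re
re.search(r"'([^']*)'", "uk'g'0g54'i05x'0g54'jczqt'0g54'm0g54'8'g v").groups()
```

`re.search` scans for the first position where the pattern succeeds.
The match spans [2:5] → "'g'".
Captured: group 1 = 'g'.

('g',)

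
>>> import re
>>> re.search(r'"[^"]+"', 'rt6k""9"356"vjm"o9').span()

Unlike `match`, `search` isn't anchored — it looks for the pattern anywhere in the string.
The match spans [5:8] → '"9"'.

(5, 8)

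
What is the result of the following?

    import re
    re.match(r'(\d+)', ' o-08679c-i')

`match` is anchored at position 0; if the pattern doesn't fit there, it returns None.
Here the pattern fails at index 0, so the call returns None.

None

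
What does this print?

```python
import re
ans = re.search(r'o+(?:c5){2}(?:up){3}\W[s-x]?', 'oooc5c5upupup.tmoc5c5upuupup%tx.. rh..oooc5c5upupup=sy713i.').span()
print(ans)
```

(0, 15)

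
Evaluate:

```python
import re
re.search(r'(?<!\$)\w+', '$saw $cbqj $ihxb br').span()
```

Because the assertion is negative and zero-width, positions next to the forbidden text are skipped.
Unlike `match`, `search` isn't anchored — it looks for the pattern anywhere in the string.
The match spans [2:4] → 'aw'.

(2, 4)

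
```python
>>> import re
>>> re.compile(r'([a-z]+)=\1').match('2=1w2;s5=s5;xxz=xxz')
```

`re.match` won't scan ahead — the pattern has to work from the very first character.
Here the pattern fails at index 0, so the call returns None.

None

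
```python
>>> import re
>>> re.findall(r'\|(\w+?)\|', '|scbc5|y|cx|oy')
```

['scbc5', 'cx']

Matches: at [0:7] match '|scbc5|', group 1 = 'scbc5'; at [8:12] match '|cx|', group 1 = 'cx'.
With a single group, `findall` returns only what that group captured — 2 items.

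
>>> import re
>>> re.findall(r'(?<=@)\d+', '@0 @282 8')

The `(?=…)`/`(?<=…)` assertion just peeks at neighbouring text; it doesn't advance the match position.
Since nothing is captured, `findall` lists the 2 matched substrings directly.

['0', '282']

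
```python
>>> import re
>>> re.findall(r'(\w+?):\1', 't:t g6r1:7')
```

['t']

A backreference is literal: `\1` must see the identical characters the first group matched.
Scanning left to right: at [0:3] match 't:t', group 1 = 't'.
`findall` collects group 1 from the one match (1 total).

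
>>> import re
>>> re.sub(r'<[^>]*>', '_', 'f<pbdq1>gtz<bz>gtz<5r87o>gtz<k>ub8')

'f_gtz_gtz_gtz_ub8'

`sub` substitutes '_' at each match site.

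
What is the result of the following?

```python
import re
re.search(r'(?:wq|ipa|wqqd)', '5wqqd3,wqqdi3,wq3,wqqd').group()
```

'wq'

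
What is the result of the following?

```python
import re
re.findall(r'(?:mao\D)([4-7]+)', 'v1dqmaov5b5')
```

['5']

The pattern matches the literal 'mao', then a non-digit (non-capturing group); then one or more of a character in [4-7] (captured).
Matches: at [4:9] match 'maov5', group 1 = '5'.
One capturing group, so `findall` returns just the captured substring from the one match — 1 in all.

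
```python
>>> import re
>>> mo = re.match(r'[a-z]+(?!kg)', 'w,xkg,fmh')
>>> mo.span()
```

`(?!…)`/`(?<!…)` only lets a position through if the neighbouring text does NOT match; no characters are consumed.
`re.match` only tries the pattern at the start of the string.
The match spans [0:1] → 'w'.

(0, 1)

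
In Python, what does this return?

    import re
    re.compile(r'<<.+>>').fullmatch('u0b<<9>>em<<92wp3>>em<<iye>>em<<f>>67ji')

For `fullmatch`, every character of the input must be accounted for by the pattern.
Here the pattern can't cover the whole string, so the call returns None.

None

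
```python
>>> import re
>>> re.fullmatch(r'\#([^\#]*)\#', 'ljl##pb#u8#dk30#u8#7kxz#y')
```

None

For `fullmatch`, every character of the input must be accounted for by the pattern.
Here there's no way to consume every character, so the call returns None.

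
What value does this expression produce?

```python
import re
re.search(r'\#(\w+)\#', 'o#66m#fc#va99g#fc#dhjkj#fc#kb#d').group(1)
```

The match spans [1:6] → '#66m#'.
Captured: group 1 = '66m'.

'66m'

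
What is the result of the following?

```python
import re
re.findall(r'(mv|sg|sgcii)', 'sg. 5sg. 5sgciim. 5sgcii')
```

Branches in `(...|...)` are attempted left-to-right; the first branch that allows the whole pattern to succeed is taken.
With a single group, `findall` returns only what that group captured — 4 items.

['sg', 'sg', 'sg', 'sg']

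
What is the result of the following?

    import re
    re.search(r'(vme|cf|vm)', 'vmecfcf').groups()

Alternation tries branches left to right and keeps the first one that lets the overall match succeed at that position.
`search` walks the string left to right and returns the first match it finds.
The match spans [0:3] → 'vme'.
Captured: group 1 = 'vme'.

('vme',)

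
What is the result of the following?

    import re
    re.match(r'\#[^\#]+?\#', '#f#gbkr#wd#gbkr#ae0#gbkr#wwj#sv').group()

'#f#'

`re.match` only tries the pattern at the start of the string.
The match spans [0:3] → '#f#'.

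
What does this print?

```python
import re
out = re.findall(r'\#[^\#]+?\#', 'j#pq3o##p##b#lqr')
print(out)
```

No capturing groups, so `findall` returns the 3 full match strings.

['#pq3o#', '#p#', '#b#']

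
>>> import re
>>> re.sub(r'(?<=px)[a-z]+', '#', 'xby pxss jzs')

'xby px# jzs'

Because the assertion is zero-width, the text it checks is not consumed and won't appear in the result.
Matches: at [6:8] → 'ss'.
Each match is replaced by '#'.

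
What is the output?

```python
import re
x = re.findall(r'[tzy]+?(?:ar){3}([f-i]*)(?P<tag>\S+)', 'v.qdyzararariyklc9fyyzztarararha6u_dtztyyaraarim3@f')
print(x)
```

`findall` packs the 2 group values into a tuple for every match.

[('i', 'yklc9fyyzztarararha6u_dtztyyaraarim3@f')]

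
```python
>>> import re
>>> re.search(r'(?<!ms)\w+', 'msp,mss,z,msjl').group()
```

'msp'

The negative lookaround is zero-width — it rules out positions where the adjacent text would match, without consuming anything.
The match spans [0:3] → 'msp'.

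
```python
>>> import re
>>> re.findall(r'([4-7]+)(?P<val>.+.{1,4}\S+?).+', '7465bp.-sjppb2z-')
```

[('7465', 'bp.-sjppb2z')]

This matches one or more of a character in [4-7] (captured); then one or more of any character, then 1 to 4 of any character, then one or more of a non-whitespace character (lazy) (captured as 'val'); then one or more of any character.
Scanning left to right: at [0:16] match '7465bp.-sjppb2z-', groups = ('7465', 'bp.-sjppb2z').
Multiple groups make `findall` return tuples — one 2-tuple for the one match.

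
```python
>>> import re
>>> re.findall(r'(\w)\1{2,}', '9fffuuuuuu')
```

['f', 'u']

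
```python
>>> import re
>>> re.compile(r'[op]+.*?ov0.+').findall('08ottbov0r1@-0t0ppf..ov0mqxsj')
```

['ottbov0r1@-0t0ppf..ov0mqxsj']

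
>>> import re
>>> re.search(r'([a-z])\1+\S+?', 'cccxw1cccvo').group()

A backreference is literal: `\1` must see the identical characters the first group matched.
`re.search` scans for the first position where the pattern succeeds.
The match spans [0:4] → 'cccx'.
Captured: group 1 = 'c'.

'cccx'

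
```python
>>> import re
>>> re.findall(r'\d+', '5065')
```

['5065']

Pattern: one or more of a digit.
Matches: at [0:4] → '5065'.
Since nothing is captured, `findall` lists the 1 matched substring directly.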